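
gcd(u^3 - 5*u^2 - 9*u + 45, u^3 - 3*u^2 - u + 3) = u - 3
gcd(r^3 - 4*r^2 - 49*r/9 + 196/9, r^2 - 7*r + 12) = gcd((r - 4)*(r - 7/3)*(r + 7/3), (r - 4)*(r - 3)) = r - 4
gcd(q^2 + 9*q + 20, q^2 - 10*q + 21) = 1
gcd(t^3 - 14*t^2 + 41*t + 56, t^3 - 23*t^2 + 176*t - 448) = t^2 - 15*t + 56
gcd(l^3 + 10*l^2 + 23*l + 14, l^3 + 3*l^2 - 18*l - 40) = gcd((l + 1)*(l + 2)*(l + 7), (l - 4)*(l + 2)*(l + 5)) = l + 2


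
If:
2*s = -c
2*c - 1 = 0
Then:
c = 1/2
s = -1/4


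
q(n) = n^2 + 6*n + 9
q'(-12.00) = -18.00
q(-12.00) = 81.00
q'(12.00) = 30.00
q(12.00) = 225.00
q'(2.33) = 10.66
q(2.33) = 28.41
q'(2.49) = 10.98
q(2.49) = 30.14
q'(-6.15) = -6.30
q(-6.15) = 9.92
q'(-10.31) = -14.62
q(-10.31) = 53.44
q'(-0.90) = 4.20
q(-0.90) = 4.41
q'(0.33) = 6.66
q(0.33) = 11.09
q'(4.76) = 15.52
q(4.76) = 60.22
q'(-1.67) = 2.66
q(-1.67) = 1.77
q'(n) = 2*n + 6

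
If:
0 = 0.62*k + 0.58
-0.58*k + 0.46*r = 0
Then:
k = -0.94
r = -1.18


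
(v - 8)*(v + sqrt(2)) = v^2 - 8*v + sqrt(2)*v - 8*sqrt(2)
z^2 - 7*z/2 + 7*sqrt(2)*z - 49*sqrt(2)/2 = (z - 7/2)*(z + 7*sqrt(2))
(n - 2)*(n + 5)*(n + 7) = n^3 + 10*n^2 + 11*n - 70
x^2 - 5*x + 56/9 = (x - 8/3)*(x - 7/3)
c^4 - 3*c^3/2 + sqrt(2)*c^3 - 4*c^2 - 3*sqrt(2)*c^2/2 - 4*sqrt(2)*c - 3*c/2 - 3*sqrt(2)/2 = (c - 3)*(c + 1/2)*(c + 1)*(c + sqrt(2))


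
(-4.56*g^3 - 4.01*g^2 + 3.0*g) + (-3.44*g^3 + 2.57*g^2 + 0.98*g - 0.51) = -8.0*g^3 - 1.44*g^2 + 3.98*g - 0.51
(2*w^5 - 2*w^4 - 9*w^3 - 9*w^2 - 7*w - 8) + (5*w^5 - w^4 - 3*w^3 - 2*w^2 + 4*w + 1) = 7*w^5 - 3*w^4 - 12*w^3 - 11*w^2 - 3*w - 7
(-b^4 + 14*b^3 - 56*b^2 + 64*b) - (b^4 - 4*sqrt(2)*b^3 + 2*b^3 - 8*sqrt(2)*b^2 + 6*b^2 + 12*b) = -2*b^4 + 4*sqrt(2)*b^3 + 12*b^3 - 62*b^2 + 8*sqrt(2)*b^2 + 52*b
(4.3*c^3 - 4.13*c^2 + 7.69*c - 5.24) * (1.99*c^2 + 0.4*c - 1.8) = 8.557*c^5 - 6.4987*c^4 + 5.9111*c^3 + 0.0824000000000016*c^2 - 15.938*c + 9.432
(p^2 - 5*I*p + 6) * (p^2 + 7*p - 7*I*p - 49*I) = p^4 + 7*p^3 - 12*I*p^3 - 29*p^2 - 84*I*p^2 - 203*p - 42*I*p - 294*I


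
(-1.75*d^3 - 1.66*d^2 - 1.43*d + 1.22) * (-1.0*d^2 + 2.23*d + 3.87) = 1.75*d^5 - 2.2425*d^4 - 9.0443*d^3 - 10.8331*d^2 - 2.8135*d + 4.7214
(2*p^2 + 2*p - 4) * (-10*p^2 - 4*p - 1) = -20*p^4 - 28*p^3 + 30*p^2 + 14*p + 4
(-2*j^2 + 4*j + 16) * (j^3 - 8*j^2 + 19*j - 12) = -2*j^5 + 20*j^4 - 54*j^3 - 28*j^2 + 256*j - 192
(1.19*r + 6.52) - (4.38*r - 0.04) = 6.56 - 3.19*r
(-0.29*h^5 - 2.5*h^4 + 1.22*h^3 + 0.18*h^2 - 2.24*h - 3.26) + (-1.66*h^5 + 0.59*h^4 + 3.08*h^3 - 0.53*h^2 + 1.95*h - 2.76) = -1.95*h^5 - 1.91*h^4 + 4.3*h^3 - 0.35*h^2 - 0.29*h - 6.02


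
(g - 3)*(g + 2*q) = g^2 + 2*g*q - 3*g - 6*q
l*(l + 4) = l^2 + 4*l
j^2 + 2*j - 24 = (j - 4)*(j + 6)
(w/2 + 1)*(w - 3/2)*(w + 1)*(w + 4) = w^4/2 + 11*w^3/4 + 7*w^2/4 - 13*w/2 - 6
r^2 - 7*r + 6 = (r - 6)*(r - 1)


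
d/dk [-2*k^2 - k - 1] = -4*k - 1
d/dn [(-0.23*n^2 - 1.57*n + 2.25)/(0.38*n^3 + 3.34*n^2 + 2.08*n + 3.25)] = (0.0874*n^4 + 1.1932*n^3 + 2.2004*n^2 - 16.525*n - 9.7825)/(0.1444*n^6 + 2.5384*n^5 + 12.7364*n^4 + 16.3644*n^3 + 26.0364*n^2 + 13.52*n + 10.5625)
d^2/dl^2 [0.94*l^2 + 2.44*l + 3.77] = 1.88000000000000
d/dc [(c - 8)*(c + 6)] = 2*c - 2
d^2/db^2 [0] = 0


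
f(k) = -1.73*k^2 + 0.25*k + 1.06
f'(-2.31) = 8.24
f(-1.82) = -5.13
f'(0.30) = -0.79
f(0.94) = -0.23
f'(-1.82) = 6.55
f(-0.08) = 1.03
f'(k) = 0.25 - 3.46*k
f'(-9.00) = 31.39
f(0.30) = 0.98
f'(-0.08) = 0.53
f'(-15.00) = 52.15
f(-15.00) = -391.94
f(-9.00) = -141.32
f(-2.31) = -8.75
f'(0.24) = -0.58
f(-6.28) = -68.74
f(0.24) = 1.02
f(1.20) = -1.13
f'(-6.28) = 21.98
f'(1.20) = -3.90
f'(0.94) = -3.00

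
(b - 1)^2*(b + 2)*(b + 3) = b^4 + 3*b^3 - 3*b^2 - 7*b + 6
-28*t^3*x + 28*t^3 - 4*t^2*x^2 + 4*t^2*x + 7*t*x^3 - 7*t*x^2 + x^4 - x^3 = (-2*t + x)*(2*t + x)*(7*t + x)*(x - 1)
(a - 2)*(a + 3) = a^2 + a - 6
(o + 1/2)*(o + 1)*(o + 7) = o^3 + 17*o^2/2 + 11*o + 7/2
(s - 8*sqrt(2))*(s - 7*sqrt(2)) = s^2 - 15*sqrt(2)*s + 112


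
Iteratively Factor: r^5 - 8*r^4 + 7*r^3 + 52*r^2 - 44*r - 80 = (r + 2)*(r^4 - 10*r^3 + 27*r^2 - 2*r - 40) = (r - 2)*(r + 2)*(r^3 - 8*r^2 + 11*r + 20) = (r - 2)*(r + 1)*(r + 2)*(r^2 - 9*r + 20) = (r - 4)*(r - 2)*(r + 1)*(r + 2)*(r - 5)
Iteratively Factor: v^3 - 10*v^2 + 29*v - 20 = (v - 4)*(v^2 - 6*v + 5) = (v - 5)*(v - 4)*(v - 1)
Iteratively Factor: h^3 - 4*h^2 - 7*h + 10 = (h - 1)*(h^2 - 3*h - 10) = (h - 5)*(h - 1)*(h + 2)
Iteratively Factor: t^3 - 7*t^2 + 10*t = (t - 2)*(t^2 - 5*t) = t*(t - 2)*(t - 5)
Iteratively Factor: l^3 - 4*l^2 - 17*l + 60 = (l - 3)*(l^2 - l - 20) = (l - 5)*(l - 3)*(l + 4)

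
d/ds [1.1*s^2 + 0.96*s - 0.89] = 2.2*s + 0.96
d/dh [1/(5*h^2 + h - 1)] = (-10*h - 1)/(5*h^2 + h - 1)^2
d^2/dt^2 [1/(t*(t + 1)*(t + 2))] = 2*(6*t^4 + 24*t^3 + 33*t^2 + 18*t + 4)/(t^3*(t^6 + 9*t^5 + 33*t^4 + 63*t^3 + 66*t^2 + 36*t + 8))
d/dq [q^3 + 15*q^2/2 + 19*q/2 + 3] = 3*q^2 + 15*q + 19/2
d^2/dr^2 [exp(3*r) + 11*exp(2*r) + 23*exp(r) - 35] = (9*exp(2*r) + 44*exp(r) + 23)*exp(r)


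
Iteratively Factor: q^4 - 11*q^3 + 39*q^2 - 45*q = (q)*(q^3 - 11*q^2 + 39*q - 45) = q*(q - 5)*(q^2 - 6*q + 9) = q*(q - 5)*(q - 3)*(q - 3)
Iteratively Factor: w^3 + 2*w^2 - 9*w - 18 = (w + 3)*(w^2 - w - 6) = (w - 3)*(w + 3)*(w + 2)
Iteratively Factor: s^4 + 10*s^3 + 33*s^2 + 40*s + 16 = (s + 1)*(s^3 + 9*s^2 + 24*s + 16) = (s + 1)^2*(s^2 + 8*s + 16) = (s + 1)^2*(s + 4)*(s + 4)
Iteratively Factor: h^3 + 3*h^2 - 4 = (h + 2)*(h^2 + h - 2) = (h + 2)^2*(h - 1)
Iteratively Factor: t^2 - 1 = (t + 1)*(t - 1)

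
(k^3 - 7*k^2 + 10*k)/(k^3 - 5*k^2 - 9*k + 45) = k*(k - 2)/(k^2 - 9)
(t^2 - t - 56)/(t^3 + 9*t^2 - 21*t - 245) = (t - 8)/(t^2 + 2*t - 35)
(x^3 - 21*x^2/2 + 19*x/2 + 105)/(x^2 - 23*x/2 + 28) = (2*x^3 - 21*x^2 + 19*x + 210)/(2*x^2 - 23*x + 56)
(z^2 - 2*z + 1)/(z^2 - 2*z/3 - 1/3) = 3*(z - 1)/(3*z + 1)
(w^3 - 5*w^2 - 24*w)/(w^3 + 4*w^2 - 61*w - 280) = w*(w + 3)/(w^2 + 12*w + 35)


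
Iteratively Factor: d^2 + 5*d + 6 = (d + 2)*(d + 3)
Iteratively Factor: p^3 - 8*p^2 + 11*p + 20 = (p - 4)*(p^2 - 4*p - 5) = (p - 5)*(p - 4)*(p + 1)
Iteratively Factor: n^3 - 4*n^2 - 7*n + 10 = (n + 2)*(n^2 - 6*n + 5) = (n - 5)*(n + 2)*(n - 1)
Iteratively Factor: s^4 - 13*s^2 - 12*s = (s + 1)*(s^3 - s^2 - 12*s) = s*(s + 1)*(s^2 - s - 12) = s*(s - 4)*(s + 1)*(s + 3)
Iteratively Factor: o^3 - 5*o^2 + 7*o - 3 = (o - 1)*(o^2 - 4*o + 3) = (o - 1)^2*(o - 3)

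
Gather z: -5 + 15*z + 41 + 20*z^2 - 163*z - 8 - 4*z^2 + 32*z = 16*z^2 - 116*z + 28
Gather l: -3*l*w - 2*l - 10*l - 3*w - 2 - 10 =l*(-3*w - 12) - 3*w - 12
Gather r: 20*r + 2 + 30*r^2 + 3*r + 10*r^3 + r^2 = 10*r^3 + 31*r^2 + 23*r + 2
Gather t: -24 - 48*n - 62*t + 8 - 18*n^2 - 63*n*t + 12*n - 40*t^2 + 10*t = -18*n^2 - 36*n - 40*t^2 + t*(-63*n - 52) - 16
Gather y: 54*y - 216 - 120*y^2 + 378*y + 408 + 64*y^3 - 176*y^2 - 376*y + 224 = 64*y^3 - 296*y^2 + 56*y + 416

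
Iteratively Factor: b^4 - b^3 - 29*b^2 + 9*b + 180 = (b - 5)*(b^3 + 4*b^2 - 9*b - 36) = (b - 5)*(b + 3)*(b^2 + b - 12) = (b - 5)*(b + 3)*(b + 4)*(b - 3)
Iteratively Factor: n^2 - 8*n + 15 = (n - 3)*(n - 5)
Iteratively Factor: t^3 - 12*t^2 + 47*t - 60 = (t - 4)*(t^2 - 8*t + 15) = (t - 4)*(t - 3)*(t - 5)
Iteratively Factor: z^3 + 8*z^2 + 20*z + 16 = (z + 4)*(z^2 + 4*z + 4) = (z + 2)*(z + 4)*(z + 2)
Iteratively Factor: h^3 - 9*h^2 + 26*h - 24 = (h - 4)*(h^2 - 5*h + 6) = (h - 4)*(h - 2)*(h - 3)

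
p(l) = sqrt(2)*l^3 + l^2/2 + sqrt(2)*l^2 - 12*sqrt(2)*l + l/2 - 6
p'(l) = 3*sqrt(2)*l^2 + l + 2*sqrt(2)*l - 12*sqrt(2) + 1/2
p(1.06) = -19.62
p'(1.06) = -7.65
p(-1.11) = 12.71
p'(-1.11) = -15.49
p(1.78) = -21.28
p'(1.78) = 3.79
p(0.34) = -11.32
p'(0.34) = -14.68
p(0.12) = -7.95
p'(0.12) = -15.95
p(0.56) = -14.37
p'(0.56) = -13.00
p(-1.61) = 19.58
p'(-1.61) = -11.64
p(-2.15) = 24.21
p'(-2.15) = -5.09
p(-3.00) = 22.46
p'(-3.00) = 10.23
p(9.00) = 1031.78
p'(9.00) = 361.64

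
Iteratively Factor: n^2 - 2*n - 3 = (n - 3)*(n + 1)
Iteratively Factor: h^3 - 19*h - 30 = (h + 2)*(h^2 - 2*h - 15) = (h - 5)*(h + 2)*(h + 3)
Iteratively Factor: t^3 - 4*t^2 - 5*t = (t + 1)*(t^2 - 5*t) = (t - 5)*(t + 1)*(t)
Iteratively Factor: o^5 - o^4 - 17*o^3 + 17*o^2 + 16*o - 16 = (o - 1)*(o^4 - 17*o^2 + 16) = (o - 1)^2*(o^3 + o^2 - 16*o - 16) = (o - 1)^2*(o + 4)*(o^2 - 3*o - 4) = (o - 4)*(o - 1)^2*(o + 4)*(o + 1)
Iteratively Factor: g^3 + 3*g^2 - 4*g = (g + 4)*(g^2 - g) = g*(g + 4)*(g - 1)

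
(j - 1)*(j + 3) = j^2 + 2*j - 3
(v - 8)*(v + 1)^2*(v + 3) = v^4 - 3*v^3 - 33*v^2 - 53*v - 24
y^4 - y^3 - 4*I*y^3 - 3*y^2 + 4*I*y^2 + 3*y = y*(y - 1)*(y - 3*I)*(y - I)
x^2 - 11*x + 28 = (x - 7)*(x - 4)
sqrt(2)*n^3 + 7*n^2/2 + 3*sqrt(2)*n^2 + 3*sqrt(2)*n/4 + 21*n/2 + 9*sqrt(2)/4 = (n + 3)*(n + 3*sqrt(2)/2)*(sqrt(2)*n + 1/2)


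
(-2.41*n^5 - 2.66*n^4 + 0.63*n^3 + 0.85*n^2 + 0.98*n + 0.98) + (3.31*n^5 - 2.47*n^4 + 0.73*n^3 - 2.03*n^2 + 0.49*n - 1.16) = 0.9*n^5 - 5.13*n^4 + 1.36*n^3 - 1.18*n^2 + 1.47*n - 0.18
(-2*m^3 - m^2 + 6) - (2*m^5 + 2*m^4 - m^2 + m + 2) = -2*m^5 - 2*m^4 - 2*m^3 - m + 4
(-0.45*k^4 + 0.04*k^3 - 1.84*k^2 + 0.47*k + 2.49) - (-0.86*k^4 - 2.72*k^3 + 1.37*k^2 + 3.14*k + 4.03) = 0.41*k^4 + 2.76*k^3 - 3.21*k^2 - 2.67*k - 1.54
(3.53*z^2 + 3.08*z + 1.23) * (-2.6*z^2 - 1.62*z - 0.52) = -9.178*z^4 - 13.7266*z^3 - 10.0232*z^2 - 3.5942*z - 0.6396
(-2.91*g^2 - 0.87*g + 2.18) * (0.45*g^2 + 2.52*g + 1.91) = -1.3095*g^4 - 7.7247*g^3 - 6.7695*g^2 + 3.8319*g + 4.1638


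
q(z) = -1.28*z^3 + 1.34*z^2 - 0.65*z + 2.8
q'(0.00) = -0.65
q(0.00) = 2.80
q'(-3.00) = -43.25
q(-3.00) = 51.37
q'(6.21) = -132.09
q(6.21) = -256.10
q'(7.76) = -211.09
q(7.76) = -519.68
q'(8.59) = -260.98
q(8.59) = -715.22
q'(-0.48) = -2.82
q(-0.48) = 3.56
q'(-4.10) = -76.19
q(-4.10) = 116.21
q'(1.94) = -9.90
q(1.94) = -2.76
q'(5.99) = -122.38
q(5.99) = -228.11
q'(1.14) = -2.59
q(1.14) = 1.90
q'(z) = -3.84*z^2 + 2.68*z - 0.65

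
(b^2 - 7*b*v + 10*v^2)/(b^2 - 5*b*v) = (b - 2*v)/b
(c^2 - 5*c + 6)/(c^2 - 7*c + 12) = (c - 2)/(c - 4)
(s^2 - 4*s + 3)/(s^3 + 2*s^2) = (s^2 - 4*s + 3)/(s^2*(s + 2))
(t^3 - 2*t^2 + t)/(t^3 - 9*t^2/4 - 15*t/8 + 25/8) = 8*t*(t - 1)/(8*t^2 - 10*t - 25)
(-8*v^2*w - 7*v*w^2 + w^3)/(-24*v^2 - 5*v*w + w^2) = w*(v + w)/(3*v + w)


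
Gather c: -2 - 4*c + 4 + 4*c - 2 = 0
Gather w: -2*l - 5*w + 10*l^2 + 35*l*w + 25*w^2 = 10*l^2 - 2*l + 25*w^2 + w*(35*l - 5)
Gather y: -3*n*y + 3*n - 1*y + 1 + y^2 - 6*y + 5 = 3*n + y^2 + y*(-3*n - 7) + 6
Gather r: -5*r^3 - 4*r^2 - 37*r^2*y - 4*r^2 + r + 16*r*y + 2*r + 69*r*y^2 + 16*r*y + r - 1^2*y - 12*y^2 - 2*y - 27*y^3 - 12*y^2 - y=-5*r^3 + r^2*(-37*y - 8) + r*(69*y^2 + 32*y + 4) - 27*y^3 - 24*y^2 - 4*y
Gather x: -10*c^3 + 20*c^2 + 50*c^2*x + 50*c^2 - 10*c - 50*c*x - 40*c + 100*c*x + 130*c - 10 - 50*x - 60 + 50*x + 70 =-10*c^3 + 70*c^2 + 80*c + x*(50*c^2 + 50*c)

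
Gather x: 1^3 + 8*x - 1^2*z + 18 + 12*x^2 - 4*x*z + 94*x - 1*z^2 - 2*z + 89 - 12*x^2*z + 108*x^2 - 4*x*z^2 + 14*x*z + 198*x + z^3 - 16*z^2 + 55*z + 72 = x^2*(120 - 12*z) + x*(-4*z^2 + 10*z + 300) + z^3 - 17*z^2 + 52*z + 180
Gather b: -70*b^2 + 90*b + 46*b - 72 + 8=-70*b^2 + 136*b - 64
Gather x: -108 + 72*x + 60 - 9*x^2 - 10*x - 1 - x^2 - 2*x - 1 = -10*x^2 + 60*x - 50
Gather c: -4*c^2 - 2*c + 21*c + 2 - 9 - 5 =-4*c^2 + 19*c - 12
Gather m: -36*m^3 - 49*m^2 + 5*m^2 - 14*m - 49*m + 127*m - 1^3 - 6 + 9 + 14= -36*m^3 - 44*m^2 + 64*m + 16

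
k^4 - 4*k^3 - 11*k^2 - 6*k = k*(k - 6)*(k + 1)^2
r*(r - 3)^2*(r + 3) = r^4 - 3*r^3 - 9*r^2 + 27*r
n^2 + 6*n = n*(n + 6)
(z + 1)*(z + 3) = z^2 + 4*z + 3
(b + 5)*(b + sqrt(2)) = b^2 + sqrt(2)*b + 5*b + 5*sqrt(2)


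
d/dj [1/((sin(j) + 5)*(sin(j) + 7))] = -2*(sin(j) + 6)*cos(j)/((sin(j) + 5)^2*(sin(j) + 7)^2)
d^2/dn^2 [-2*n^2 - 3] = -4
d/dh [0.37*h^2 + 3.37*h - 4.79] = 0.74*h + 3.37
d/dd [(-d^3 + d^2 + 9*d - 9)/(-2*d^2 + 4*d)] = (d^4 - 4*d^3 + 11*d^2 - 18*d + 18)/(2*d^2*(d^2 - 4*d + 4))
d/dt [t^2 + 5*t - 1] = 2*t + 5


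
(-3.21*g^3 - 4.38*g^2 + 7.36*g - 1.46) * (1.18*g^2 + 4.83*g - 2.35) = -3.7878*g^5 - 20.6727*g^4 - 4.9271*g^3 + 44.119*g^2 - 24.3478*g + 3.431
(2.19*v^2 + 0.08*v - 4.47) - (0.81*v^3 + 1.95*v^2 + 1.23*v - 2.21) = -0.81*v^3 + 0.24*v^2 - 1.15*v - 2.26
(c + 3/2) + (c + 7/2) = 2*c + 5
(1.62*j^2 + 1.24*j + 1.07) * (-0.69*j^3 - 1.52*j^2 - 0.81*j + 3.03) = -1.1178*j^5 - 3.318*j^4 - 3.9353*j^3 + 2.2778*j^2 + 2.8905*j + 3.2421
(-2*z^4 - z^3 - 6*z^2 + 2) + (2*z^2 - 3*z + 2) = -2*z^4 - z^3 - 4*z^2 - 3*z + 4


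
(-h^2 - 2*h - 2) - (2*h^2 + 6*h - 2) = -3*h^2 - 8*h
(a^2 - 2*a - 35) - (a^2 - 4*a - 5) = 2*a - 30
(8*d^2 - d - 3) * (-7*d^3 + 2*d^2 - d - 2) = -56*d^5 + 23*d^4 + 11*d^3 - 21*d^2 + 5*d + 6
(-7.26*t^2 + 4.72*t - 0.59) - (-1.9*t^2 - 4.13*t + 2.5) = -5.36*t^2 + 8.85*t - 3.09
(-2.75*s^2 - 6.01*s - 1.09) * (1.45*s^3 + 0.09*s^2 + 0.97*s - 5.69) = -3.9875*s^5 - 8.962*s^4 - 4.7889*s^3 + 9.7197*s^2 + 33.1396*s + 6.2021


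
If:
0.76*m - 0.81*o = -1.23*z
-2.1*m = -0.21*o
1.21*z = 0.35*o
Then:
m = 0.00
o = 0.00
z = 0.00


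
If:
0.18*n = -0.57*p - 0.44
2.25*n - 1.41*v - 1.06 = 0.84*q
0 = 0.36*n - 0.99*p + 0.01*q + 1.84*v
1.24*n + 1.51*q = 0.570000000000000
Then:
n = 0.23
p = -0.84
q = 0.19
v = -0.50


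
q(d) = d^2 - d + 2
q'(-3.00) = -7.00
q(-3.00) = 14.00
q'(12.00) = 23.00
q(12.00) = 134.00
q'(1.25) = 1.50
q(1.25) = 2.31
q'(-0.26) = -1.52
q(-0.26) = 2.33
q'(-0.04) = -1.08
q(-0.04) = 2.04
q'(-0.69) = -2.38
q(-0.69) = 3.17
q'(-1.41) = -3.82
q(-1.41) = 5.40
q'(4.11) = 7.22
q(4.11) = 14.78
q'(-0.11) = -1.22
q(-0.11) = 2.12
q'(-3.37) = -7.74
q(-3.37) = 16.73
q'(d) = 2*d - 1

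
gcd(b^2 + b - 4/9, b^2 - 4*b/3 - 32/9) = b + 4/3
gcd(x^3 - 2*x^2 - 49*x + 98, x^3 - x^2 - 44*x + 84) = x^2 + 5*x - 14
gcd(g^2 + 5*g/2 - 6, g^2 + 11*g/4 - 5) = g + 4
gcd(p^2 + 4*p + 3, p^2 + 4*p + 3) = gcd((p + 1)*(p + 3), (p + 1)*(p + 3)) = p^2 + 4*p + 3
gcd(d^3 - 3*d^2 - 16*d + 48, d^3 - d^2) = 1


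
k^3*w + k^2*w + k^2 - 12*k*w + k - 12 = (k - 3)*(k + 4)*(k*w + 1)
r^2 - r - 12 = (r - 4)*(r + 3)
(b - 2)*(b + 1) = b^2 - b - 2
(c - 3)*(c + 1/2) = c^2 - 5*c/2 - 3/2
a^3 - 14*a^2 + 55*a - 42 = (a - 7)*(a - 6)*(a - 1)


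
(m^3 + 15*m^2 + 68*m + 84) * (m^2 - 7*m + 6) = m^5 + 8*m^4 - 31*m^3 - 302*m^2 - 180*m + 504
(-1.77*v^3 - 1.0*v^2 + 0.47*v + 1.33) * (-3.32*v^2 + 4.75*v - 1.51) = 5.8764*v^5 - 5.0875*v^4 - 3.6377*v^3 - 0.673100000000001*v^2 + 5.6078*v - 2.0083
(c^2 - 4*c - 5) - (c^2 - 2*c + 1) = -2*c - 6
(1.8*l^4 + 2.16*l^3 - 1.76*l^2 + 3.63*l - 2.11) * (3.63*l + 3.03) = 6.534*l^5 + 13.2948*l^4 + 0.156000000000001*l^3 + 7.8441*l^2 + 3.3396*l - 6.3933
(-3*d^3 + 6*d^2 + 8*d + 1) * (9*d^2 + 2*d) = -27*d^5 + 48*d^4 + 84*d^3 + 25*d^2 + 2*d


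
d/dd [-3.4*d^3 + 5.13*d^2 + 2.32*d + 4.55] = -10.2*d^2 + 10.26*d + 2.32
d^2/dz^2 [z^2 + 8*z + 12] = 2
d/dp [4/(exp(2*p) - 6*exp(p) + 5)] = 8*(3 - exp(p))*exp(p)/(exp(2*p) - 6*exp(p) + 5)^2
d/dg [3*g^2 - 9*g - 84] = 6*g - 9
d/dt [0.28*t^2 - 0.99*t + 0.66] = 0.56*t - 0.99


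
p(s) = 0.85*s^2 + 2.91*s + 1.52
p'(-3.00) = -2.19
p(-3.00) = 0.44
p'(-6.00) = -7.29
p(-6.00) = 14.66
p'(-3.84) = -3.62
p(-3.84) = 2.88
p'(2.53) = 7.21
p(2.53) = 14.32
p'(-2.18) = -0.80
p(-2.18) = -0.78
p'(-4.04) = -3.96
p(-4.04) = 3.64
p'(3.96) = 9.64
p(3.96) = 26.37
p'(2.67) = 7.45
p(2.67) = 15.35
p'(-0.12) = 2.71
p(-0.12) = 1.18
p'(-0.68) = 1.75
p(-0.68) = -0.07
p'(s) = 1.7*s + 2.91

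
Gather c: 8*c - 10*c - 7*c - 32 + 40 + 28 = 36 - 9*c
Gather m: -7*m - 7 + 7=-7*m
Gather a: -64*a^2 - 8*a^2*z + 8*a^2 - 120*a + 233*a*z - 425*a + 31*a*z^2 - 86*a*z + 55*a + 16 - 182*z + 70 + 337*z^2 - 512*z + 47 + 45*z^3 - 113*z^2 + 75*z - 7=a^2*(-8*z - 56) + a*(31*z^2 + 147*z - 490) + 45*z^3 + 224*z^2 - 619*z + 126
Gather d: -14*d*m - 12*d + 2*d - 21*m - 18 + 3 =d*(-14*m - 10) - 21*m - 15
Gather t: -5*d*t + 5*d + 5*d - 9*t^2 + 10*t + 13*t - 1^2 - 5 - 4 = 10*d - 9*t^2 + t*(23 - 5*d) - 10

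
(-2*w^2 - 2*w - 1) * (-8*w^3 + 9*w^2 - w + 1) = 16*w^5 - 2*w^4 - 8*w^3 - 9*w^2 - w - 1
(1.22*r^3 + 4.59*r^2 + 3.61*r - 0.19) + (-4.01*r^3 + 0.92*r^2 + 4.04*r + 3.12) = -2.79*r^3 + 5.51*r^2 + 7.65*r + 2.93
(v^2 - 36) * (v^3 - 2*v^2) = v^5 - 2*v^4 - 36*v^3 + 72*v^2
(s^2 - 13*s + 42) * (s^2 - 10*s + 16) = s^4 - 23*s^3 + 188*s^2 - 628*s + 672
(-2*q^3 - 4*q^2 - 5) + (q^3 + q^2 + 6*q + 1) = -q^3 - 3*q^2 + 6*q - 4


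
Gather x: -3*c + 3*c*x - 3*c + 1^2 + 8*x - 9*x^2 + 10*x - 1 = -6*c - 9*x^2 + x*(3*c + 18)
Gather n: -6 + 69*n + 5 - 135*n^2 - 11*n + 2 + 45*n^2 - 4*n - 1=-90*n^2 + 54*n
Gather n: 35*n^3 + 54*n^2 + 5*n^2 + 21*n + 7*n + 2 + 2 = 35*n^3 + 59*n^2 + 28*n + 4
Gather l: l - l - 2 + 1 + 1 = 0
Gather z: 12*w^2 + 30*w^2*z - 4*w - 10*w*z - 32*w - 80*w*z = 12*w^2 - 36*w + z*(30*w^2 - 90*w)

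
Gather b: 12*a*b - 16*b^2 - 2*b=-16*b^2 + b*(12*a - 2)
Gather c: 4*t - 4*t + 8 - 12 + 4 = 0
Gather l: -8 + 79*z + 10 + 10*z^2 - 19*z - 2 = 10*z^2 + 60*z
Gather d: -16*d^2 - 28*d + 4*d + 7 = -16*d^2 - 24*d + 7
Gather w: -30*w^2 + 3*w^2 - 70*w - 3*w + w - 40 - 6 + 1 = -27*w^2 - 72*w - 45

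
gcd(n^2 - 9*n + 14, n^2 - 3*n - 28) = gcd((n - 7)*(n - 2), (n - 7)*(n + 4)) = n - 7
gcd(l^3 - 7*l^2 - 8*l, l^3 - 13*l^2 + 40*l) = l^2 - 8*l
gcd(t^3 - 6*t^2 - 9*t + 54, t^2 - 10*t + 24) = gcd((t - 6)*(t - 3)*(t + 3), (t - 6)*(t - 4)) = t - 6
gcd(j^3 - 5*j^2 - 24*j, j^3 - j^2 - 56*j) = j^2 - 8*j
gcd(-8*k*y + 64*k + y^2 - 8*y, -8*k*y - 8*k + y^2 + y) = -8*k + y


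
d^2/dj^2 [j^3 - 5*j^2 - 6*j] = 6*j - 10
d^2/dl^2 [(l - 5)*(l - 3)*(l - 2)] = 6*l - 20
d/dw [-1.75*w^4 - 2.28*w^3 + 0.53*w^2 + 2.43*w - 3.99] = -7.0*w^3 - 6.84*w^2 + 1.06*w + 2.43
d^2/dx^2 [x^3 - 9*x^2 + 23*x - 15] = 6*x - 18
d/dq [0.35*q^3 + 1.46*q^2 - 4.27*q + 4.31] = 1.05*q^2 + 2.92*q - 4.27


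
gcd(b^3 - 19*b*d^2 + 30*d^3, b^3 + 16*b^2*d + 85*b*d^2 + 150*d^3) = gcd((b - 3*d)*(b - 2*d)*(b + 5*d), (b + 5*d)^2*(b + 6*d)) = b + 5*d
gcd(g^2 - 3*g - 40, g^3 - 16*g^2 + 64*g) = g - 8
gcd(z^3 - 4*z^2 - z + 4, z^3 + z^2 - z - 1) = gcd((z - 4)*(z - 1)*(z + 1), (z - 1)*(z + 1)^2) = z^2 - 1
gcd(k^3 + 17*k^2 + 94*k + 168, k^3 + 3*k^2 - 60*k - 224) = k^2 + 11*k + 28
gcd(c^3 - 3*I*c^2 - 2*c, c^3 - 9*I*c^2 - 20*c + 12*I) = c^2 - 3*I*c - 2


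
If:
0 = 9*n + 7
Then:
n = -7/9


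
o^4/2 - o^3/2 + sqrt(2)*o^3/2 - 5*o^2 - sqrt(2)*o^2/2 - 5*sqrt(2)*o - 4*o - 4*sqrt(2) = (o/2 + 1)*(o - 4)*(o + 1)*(o + sqrt(2))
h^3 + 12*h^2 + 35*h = h*(h + 5)*(h + 7)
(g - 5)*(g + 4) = g^2 - g - 20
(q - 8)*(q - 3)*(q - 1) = q^3 - 12*q^2 + 35*q - 24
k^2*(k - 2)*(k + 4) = k^4 + 2*k^3 - 8*k^2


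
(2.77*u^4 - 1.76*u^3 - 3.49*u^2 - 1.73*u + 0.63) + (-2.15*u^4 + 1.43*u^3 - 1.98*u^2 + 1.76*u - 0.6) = 0.62*u^4 - 0.33*u^3 - 5.47*u^2 + 0.03*u + 0.03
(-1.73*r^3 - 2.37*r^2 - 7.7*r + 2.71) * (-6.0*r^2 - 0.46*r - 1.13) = 10.38*r^5 + 15.0158*r^4 + 49.2451*r^3 - 10.0399*r^2 + 7.4544*r - 3.0623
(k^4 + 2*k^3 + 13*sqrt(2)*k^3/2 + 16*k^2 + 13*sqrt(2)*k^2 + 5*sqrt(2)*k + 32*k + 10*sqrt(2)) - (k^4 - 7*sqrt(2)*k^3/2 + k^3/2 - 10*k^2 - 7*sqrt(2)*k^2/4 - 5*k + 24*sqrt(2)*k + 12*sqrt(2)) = 3*k^3/2 + 10*sqrt(2)*k^3 + 59*sqrt(2)*k^2/4 + 26*k^2 - 19*sqrt(2)*k + 37*k - 2*sqrt(2)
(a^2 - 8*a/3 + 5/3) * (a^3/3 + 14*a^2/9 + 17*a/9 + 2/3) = a^5/3 + 2*a^4/3 - 46*a^3/27 - 16*a^2/9 + 37*a/27 + 10/9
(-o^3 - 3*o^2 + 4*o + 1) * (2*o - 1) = -2*o^4 - 5*o^3 + 11*o^2 - 2*o - 1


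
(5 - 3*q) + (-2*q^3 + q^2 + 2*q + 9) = -2*q^3 + q^2 - q + 14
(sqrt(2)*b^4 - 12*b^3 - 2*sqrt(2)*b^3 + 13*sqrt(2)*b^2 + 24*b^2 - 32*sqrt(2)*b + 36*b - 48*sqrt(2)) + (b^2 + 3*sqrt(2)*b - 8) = sqrt(2)*b^4 - 12*b^3 - 2*sqrt(2)*b^3 + 13*sqrt(2)*b^2 + 25*b^2 - 29*sqrt(2)*b + 36*b - 48*sqrt(2) - 8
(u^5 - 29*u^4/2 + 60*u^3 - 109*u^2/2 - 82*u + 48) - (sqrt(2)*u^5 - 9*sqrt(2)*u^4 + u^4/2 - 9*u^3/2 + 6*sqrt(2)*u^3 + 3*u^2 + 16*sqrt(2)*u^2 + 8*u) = -sqrt(2)*u^5 + u^5 - 15*u^4 + 9*sqrt(2)*u^4 - 6*sqrt(2)*u^3 + 129*u^3/2 - 115*u^2/2 - 16*sqrt(2)*u^2 - 90*u + 48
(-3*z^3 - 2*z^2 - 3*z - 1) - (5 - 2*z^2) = -3*z^3 - 3*z - 6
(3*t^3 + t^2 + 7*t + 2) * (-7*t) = -21*t^4 - 7*t^3 - 49*t^2 - 14*t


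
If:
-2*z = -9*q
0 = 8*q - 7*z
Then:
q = 0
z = 0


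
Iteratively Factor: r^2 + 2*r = (r)*(r + 2)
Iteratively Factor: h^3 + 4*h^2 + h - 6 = (h - 1)*(h^2 + 5*h + 6) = (h - 1)*(h + 3)*(h + 2)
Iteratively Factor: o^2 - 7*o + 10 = (o - 2)*(o - 5)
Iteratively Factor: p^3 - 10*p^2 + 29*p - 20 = (p - 4)*(p^2 - 6*p + 5) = (p - 4)*(p - 1)*(p - 5)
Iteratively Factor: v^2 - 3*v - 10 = (v - 5)*(v + 2)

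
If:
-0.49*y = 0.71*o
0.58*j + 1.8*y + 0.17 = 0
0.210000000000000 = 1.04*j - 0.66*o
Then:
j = 0.28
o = 0.13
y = -0.19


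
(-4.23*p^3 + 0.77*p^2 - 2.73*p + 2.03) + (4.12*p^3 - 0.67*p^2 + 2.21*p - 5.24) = -0.11*p^3 + 0.1*p^2 - 0.52*p - 3.21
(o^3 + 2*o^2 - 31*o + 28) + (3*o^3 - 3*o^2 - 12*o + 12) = 4*o^3 - o^2 - 43*o + 40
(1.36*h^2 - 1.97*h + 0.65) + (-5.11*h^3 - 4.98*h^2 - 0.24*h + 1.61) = -5.11*h^3 - 3.62*h^2 - 2.21*h + 2.26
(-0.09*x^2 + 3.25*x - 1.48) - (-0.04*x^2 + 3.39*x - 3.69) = -0.05*x^2 - 0.14*x + 2.21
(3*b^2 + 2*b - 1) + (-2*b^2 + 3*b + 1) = b^2 + 5*b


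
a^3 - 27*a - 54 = (a - 6)*(a + 3)^2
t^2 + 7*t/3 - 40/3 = (t - 8/3)*(t + 5)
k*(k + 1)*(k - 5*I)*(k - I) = k^4 + k^3 - 6*I*k^3 - 5*k^2 - 6*I*k^2 - 5*k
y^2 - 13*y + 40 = (y - 8)*(y - 5)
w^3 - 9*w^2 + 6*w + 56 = (w - 7)*(w - 4)*(w + 2)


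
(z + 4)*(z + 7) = z^2 + 11*z + 28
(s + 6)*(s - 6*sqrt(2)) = s^2 - 6*sqrt(2)*s + 6*s - 36*sqrt(2)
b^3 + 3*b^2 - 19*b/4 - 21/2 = (b - 2)*(b + 3/2)*(b + 7/2)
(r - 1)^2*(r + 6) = r^3 + 4*r^2 - 11*r + 6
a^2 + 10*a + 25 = (a + 5)^2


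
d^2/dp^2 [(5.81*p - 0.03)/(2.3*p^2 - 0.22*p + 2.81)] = ((2.6944 - 80.178*p)*(2.3*p^2 - 0.22*p + 2.81) + (4.6*p - 0.22)*(5.81*p - 0.03)*(9.2*p - 0.44))/(2.3*p^2 - 0.22*p + 2.81)^3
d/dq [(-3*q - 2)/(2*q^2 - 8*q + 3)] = (6*q^2 + 8*q - 25)/(4*q^4 - 32*q^3 + 76*q^2 - 48*q + 9)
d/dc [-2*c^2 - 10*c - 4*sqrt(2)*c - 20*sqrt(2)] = -4*c - 10 - 4*sqrt(2)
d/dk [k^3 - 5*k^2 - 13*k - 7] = 3*k^2 - 10*k - 13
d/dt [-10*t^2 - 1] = -20*t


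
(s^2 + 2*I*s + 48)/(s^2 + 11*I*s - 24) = (s - 6*I)/(s + 3*I)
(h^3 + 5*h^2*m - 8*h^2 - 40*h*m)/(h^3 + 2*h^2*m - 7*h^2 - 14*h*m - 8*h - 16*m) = h*(h + 5*m)/(h^2 + 2*h*m + h + 2*m)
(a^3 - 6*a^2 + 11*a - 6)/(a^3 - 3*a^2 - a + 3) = (a - 2)/(a + 1)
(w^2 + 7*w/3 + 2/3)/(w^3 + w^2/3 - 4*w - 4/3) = 1/(w - 2)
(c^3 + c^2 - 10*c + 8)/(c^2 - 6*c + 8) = (c^2 + 3*c - 4)/(c - 4)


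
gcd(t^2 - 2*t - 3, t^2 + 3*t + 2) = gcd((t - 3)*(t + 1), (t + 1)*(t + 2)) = t + 1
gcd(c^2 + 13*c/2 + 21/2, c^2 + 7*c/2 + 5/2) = 1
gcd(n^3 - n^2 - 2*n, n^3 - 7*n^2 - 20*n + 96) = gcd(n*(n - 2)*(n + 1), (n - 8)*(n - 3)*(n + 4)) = 1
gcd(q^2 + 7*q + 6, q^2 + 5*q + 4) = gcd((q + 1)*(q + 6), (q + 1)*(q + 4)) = q + 1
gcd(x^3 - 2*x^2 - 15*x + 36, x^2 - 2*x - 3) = x - 3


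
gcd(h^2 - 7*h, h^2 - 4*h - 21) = h - 7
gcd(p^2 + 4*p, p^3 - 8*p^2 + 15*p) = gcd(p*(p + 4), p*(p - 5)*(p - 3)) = p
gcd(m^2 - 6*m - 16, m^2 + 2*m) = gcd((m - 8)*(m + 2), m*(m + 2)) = m + 2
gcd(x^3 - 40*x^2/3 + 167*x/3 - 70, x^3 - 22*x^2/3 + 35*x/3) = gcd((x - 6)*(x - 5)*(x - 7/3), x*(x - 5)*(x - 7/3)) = x^2 - 22*x/3 + 35/3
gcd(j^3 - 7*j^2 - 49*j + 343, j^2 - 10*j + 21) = j - 7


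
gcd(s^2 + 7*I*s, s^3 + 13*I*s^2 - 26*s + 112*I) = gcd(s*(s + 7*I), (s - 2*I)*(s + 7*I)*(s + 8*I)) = s + 7*I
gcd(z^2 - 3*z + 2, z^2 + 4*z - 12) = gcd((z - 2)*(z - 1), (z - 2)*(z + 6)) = z - 2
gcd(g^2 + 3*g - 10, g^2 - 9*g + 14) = g - 2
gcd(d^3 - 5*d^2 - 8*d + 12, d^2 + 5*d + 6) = d + 2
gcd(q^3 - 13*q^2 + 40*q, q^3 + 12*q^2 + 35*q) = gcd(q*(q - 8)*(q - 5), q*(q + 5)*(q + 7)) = q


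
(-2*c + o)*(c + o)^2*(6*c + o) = -12*c^4 - 20*c^3*o - 3*c^2*o^2 + 6*c*o^3 + o^4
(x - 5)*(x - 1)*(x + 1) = x^3 - 5*x^2 - x + 5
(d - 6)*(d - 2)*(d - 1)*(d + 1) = d^4 - 8*d^3 + 11*d^2 + 8*d - 12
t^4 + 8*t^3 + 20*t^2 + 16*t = t*(t + 2)^2*(t + 4)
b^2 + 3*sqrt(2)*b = b*(b + 3*sqrt(2))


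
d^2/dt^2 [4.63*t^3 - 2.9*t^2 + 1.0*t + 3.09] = 27.78*t - 5.8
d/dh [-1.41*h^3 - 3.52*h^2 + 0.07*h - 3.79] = -4.23*h^2 - 7.04*h + 0.07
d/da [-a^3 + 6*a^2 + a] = -3*a^2 + 12*a + 1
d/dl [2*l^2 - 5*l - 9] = 4*l - 5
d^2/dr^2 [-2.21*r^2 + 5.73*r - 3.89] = -4.42000000000000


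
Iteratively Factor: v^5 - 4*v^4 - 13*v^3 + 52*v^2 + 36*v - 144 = (v - 3)*(v^4 - v^3 - 16*v^2 + 4*v + 48) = (v - 4)*(v - 3)*(v^3 + 3*v^2 - 4*v - 12) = (v - 4)*(v - 3)*(v - 2)*(v^2 + 5*v + 6) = (v - 4)*(v - 3)*(v - 2)*(v + 3)*(v + 2)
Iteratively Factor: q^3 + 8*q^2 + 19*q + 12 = (q + 1)*(q^2 + 7*q + 12) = (q + 1)*(q + 4)*(q + 3)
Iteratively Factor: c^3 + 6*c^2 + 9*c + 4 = (c + 4)*(c^2 + 2*c + 1) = (c + 1)*(c + 4)*(c + 1)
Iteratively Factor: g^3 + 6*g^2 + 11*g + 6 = (g + 2)*(g^2 + 4*g + 3) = (g + 1)*(g + 2)*(g + 3)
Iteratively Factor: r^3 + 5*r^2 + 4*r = (r + 4)*(r^2 + r) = (r + 1)*(r + 4)*(r)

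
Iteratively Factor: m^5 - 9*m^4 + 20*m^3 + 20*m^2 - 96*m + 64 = (m + 2)*(m^4 - 11*m^3 + 42*m^2 - 64*m + 32) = (m - 1)*(m + 2)*(m^3 - 10*m^2 + 32*m - 32) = (m - 4)*(m - 1)*(m + 2)*(m^2 - 6*m + 8) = (m - 4)*(m - 2)*(m - 1)*(m + 2)*(m - 4)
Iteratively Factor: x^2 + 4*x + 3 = (x + 3)*(x + 1)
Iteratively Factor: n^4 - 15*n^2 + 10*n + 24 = (n + 1)*(n^3 - n^2 - 14*n + 24) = (n + 1)*(n + 4)*(n^2 - 5*n + 6) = (n - 2)*(n + 1)*(n + 4)*(n - 3)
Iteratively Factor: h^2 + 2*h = (h)*(h + 2)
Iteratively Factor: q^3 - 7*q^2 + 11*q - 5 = (q - 1)*(q^2 - 6*q + 5) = (q - 5)*(q - 1)*(q - 1)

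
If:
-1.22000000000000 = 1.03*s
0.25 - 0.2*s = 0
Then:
No Solution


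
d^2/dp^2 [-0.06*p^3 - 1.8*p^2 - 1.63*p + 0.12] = -0.36*p - 3.6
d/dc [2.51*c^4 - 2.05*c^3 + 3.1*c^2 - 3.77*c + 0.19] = 10.04*c^3 - 6.15*c^2 + 6.2*c - 3.77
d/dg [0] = 0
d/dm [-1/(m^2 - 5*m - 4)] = (2*m - 5)/(-m^2 + 5*m + 4)^2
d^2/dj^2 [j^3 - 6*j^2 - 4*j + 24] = 6*j - 12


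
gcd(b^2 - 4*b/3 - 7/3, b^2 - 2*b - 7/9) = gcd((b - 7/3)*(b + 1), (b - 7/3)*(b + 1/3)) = b - 7/3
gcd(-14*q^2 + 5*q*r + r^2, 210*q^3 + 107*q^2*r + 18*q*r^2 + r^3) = 7*q + r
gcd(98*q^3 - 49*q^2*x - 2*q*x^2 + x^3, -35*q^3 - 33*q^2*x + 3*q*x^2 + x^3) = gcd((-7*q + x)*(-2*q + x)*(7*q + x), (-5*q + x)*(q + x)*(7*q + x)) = 7*q + x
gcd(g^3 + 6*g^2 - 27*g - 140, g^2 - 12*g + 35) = g - 5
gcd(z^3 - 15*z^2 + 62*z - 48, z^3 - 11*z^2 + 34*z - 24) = z^2 - 7*z + 6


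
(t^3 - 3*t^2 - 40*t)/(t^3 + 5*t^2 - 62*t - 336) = t*(t + 5)/(t^2 + 13*t + 42)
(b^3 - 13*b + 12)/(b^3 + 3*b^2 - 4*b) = (b - 3)/b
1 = 1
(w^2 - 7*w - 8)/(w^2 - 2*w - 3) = (w - 8)/(w - 3)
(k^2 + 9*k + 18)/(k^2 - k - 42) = (k + 3)/(k - 7)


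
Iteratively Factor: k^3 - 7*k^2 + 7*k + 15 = (k + 1)*(k^2 - 8*k + 15) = (k - 3)*(k + 1)*(k - 5)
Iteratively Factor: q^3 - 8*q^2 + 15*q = (q)*(q^2 - 8*q + 15) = q*(q - 5)*(q - 3)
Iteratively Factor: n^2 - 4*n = (n)*(n - 4)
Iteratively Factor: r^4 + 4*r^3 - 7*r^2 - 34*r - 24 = (r + 1)*(r^3 + 3*r^2 - 10*r - 24) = (r - 3)*(r + 1)*(r^2 + 6*r + 8) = (r - 3)*(r + 1)*(r + 2)*(r + 4)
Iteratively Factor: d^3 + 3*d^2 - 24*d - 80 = (d - 5)*(d^2 + 8*d + 16) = (d - 5)*(d + 4)*(d + 4)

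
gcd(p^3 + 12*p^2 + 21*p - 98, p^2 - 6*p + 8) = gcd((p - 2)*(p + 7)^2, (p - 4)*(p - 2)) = p - 2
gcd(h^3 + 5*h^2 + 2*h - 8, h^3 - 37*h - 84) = h + 4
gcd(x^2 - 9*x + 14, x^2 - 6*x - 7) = x - 7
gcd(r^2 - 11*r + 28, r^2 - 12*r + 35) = r - 7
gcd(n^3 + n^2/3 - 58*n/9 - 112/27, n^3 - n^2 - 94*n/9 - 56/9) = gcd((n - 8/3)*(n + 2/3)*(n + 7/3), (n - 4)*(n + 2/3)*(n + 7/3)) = n^2 + 3*n + 14/9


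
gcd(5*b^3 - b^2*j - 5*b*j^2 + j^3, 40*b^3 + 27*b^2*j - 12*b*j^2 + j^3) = 5*b^2 + 4*b*j - j^2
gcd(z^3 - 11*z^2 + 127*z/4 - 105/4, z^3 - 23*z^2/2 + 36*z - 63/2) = z^2 - 17*z/2 + 21/2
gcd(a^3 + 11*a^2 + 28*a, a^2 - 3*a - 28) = a + 4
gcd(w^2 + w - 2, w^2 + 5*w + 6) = w + 2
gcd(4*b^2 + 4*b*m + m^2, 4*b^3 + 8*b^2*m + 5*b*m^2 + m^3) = 4*b^2 + 4*b*m + m^2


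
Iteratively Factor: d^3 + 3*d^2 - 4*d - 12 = (d + 2)*(d^2 + d - 6) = (d - 2)*(d + 2)*(d + 3)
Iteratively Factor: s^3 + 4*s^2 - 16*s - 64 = (s + 4)*(s^2 - 16) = (s - 4)*(s + 4)*(s + 4)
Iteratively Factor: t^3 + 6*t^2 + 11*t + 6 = (t + 3)*(t^2 + 3*t + 2) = (t + 1)*(t + 3)*(t + 2)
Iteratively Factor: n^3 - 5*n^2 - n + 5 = (n + 1)*(n^2 - 6*n + 5) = (n - 5)*(n + 1)*(n - 1)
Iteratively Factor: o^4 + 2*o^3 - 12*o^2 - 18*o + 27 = (o + 3)*(o^3 - o^2 - 9*o + 9) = (o + 3)^2*(o^2 - 4*o + 3) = (o - 3)*(o + 3)^2*(o - 1)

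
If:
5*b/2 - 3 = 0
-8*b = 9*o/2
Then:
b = 6/5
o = -32/15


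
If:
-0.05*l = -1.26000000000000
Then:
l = 25.20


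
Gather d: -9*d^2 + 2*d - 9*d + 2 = -9*d^2 - 7*d + 2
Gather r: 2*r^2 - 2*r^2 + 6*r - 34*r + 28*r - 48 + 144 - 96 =0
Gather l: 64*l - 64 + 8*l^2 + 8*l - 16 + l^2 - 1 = 9*l^2 + 72*l - 81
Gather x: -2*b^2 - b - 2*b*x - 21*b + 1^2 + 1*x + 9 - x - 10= -2*b^2 - 2*b*x - 22*b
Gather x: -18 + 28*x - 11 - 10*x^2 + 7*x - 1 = -10*x^2 + 35*x - 30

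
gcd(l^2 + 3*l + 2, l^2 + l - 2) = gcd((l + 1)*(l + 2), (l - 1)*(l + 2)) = l + 2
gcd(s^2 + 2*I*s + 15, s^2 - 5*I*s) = 1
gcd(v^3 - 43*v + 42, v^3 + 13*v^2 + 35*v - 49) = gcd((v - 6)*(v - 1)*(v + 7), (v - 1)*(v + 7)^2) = v^2 + 6*v - 7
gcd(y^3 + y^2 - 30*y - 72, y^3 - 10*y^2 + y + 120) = y + 3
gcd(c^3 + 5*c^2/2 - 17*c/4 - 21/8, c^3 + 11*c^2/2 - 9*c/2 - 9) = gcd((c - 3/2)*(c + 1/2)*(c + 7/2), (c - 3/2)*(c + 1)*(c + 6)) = c - 3/2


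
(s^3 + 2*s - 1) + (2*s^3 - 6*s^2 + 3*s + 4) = 3*s^3 - 6*s^2 + 5*s + 3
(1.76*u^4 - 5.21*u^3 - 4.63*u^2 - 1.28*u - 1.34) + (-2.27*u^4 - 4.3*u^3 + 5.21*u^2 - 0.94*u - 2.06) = -0.51*u^4 - 9.51*u^3 + 0.58*u^2 - 2.22*u - 3.4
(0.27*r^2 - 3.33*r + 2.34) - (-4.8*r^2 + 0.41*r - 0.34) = 5.07*r^2 - 3.74*r + 2.68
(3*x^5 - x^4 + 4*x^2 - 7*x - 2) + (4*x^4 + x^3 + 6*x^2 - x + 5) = 3*x^5 + 3*x^4 + x^3 + 10*x^2 - 8*x + 3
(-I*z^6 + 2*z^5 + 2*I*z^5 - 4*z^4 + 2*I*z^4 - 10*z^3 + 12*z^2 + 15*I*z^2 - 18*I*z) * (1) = -I*z^6 + 2*z^5 + 2*I*z^5 - 4*z^4 + 2*I*z^4 - 10*z^3 + 12*z^2 + 15*I*z^2 - 18*I*z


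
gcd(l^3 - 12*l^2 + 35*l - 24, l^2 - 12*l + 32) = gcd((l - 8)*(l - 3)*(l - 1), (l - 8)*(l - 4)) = l - 8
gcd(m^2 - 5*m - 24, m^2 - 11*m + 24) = m - 8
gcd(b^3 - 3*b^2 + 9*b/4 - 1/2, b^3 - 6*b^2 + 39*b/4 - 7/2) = b^2 - 5*b/2 + 1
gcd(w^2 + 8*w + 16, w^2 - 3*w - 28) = w + 4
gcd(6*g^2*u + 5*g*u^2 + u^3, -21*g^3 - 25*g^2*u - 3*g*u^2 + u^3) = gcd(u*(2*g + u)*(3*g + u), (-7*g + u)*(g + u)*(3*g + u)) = 3*g + u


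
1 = 1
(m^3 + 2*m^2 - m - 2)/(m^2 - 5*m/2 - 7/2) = 2*(m^2 + m - 2)/(2*m - 7)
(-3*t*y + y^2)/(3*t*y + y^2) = (-3*t + y)/(3*t + y)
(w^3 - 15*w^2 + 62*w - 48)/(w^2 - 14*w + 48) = w - 1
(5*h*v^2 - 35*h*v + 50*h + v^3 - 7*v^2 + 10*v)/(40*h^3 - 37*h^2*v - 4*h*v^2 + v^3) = (v^2 - 7*v + 10)/(8*h^2 - 9*h*v + v^2)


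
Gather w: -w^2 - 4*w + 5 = -w^2 - 4*w + 5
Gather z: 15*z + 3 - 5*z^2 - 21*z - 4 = -5*z^2 - 6*z - 1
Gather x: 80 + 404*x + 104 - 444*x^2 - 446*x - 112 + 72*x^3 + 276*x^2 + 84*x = 72*x^3 - 168*x^2 + 42*x + 72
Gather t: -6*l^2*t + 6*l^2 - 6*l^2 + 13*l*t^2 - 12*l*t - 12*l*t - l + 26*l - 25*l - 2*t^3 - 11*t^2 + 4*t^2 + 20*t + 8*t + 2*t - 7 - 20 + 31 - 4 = -2*t^3 + t^2*(13*l - 7) + t*(-6*l^2 - 24*l + 30)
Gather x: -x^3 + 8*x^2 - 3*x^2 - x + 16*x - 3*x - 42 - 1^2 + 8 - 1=-x^3 + 5*x^2 + 12*x - 36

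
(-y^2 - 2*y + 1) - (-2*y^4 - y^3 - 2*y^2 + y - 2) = 2*y^4 + y^3 + y^2 - 3*y + 3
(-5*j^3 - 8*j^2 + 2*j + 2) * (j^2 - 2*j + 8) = -5*j^5 + 2*j^4 - 22*j^3 - 66*j^2 + 12*j + 16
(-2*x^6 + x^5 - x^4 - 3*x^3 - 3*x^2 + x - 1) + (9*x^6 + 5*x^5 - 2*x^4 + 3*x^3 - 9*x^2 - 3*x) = 7*x^6 + 6*x^5 - 3*x^4 - 12*x^2 - 2*x - 1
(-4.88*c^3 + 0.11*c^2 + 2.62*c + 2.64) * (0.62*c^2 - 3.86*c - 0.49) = -3.0256*c^5 + 18.905*c^4 + 3.591*c^3 - 8.5303*c^2 - 11.4742*c - 1.2936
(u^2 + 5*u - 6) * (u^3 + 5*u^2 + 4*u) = u^5 + 10*u^4 + 23*u^3 - 10*u^2 - 24*u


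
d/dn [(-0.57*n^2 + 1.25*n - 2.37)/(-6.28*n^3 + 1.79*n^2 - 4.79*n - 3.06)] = (-3.5796*n^4 + 15.7*n^3 - 44.158*n^2 + 11.973*n - 15.1773)/(39.4384*n^6 - 22.4824*n^5 + 63.3665*n^4 + 21.2854*n^3 + 11.9893*n^2 + 29.3148*n + 9.3636)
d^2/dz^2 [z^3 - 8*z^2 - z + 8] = 6*z - 16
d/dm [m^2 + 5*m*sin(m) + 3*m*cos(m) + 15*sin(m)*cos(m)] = -3*m*sin(m) + 5*m*cos(m) + 2*m + 5*sin(m) + 3*cos(m) + 15*cos(2*m)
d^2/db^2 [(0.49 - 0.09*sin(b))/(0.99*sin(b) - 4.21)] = (-0.105138*sin(b)^2 - 0.447102*sin(b) + 0.210276)/(0.970299*sin(b)^3 - 12.378663*sin(b)^2 + 52.640577*sin(b) - 74.618461)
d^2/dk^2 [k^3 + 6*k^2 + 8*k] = 6*k + 12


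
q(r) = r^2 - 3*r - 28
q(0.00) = -28.00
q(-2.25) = -16.19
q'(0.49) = -2.02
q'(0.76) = -1.48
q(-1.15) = -23.23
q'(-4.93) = -12.86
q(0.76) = -29.70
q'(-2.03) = -7.06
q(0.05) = -28.15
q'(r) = 2*r - 3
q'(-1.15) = -5.30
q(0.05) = -28.15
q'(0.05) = -2.90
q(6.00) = -10.00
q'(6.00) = 9.00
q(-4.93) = 11.09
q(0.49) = -29.23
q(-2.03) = -17.79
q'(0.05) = -2.90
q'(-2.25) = -7.50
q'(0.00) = -3.00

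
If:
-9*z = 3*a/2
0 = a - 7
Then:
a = 7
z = -7/6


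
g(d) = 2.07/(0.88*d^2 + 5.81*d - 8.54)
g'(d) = 2.07*(-1.76*d - 5.81)/(0.88*d^2 + 5.81*d - 8.54)^2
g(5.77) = 0.04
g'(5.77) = -0.01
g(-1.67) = -0.13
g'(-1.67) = -0.02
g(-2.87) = -0.12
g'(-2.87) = -0.00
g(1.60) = 0.69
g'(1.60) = -1.97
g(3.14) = 0.11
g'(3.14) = -0.07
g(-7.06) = -0.36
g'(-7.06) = 0.42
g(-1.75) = -0.13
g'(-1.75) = -0.02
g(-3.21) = -0.11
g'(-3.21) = -0.00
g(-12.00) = 0.04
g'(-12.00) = 0.01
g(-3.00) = -0.11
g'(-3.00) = -0.00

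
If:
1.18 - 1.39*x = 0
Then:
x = 0.85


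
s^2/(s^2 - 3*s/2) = 2*s/(2*s - 3)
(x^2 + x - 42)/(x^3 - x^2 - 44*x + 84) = 1/(x - 2)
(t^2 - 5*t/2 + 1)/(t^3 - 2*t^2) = (t - 1/2)/t^2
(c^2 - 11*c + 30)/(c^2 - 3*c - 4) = (-c^2 + 11*c - 30)/(-c^2 + 3*c + 4)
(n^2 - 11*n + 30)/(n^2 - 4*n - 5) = (n - 6)/(n + 1)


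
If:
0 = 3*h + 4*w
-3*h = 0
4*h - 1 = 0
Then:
No Solution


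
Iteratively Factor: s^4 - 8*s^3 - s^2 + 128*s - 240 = (s - 4)*(s^3 - 4*s^2 - 17*s + 60) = (s - 4)*(s - 3)*(s^2 - s - 20) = (s - 5)*(s - 4)*(s - 3)*(s + 4)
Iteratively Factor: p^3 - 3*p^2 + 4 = (p - 2)*(p^2 - p - 2) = (p - 2)*(p + 1)*(p - 2)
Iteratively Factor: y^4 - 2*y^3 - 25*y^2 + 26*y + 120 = (y + 2)*(y^3 - 4*y^2 - 17*y + 60) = (y + 2)*(y + 4)*(y^2 - 8*y + 15) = (y - 5)*(y + 2)*(y + 4)*(y - 3)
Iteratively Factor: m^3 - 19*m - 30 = (m - 5)*(m^2 + 5*m + 6) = (m - 5)*(m + 3)*(m + 2)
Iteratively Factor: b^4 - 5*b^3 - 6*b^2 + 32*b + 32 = (b + 1)*(b^3 - 6*b^2 + 32) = (b - 4)*(b + 1)*(b^2 - 2*b - 8) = (b - 4)*(b + 1)*(b + 2)*(b - 4)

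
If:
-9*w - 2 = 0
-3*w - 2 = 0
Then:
No Solution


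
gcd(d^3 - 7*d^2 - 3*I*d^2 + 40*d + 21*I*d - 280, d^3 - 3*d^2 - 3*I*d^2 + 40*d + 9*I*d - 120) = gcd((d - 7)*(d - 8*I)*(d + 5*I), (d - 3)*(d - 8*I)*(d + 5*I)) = d^2 - 3*I*d + 40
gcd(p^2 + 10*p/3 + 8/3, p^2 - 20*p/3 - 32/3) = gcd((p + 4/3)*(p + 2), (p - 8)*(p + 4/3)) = p + 4/3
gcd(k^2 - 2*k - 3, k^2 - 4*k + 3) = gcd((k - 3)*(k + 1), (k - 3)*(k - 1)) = k - 3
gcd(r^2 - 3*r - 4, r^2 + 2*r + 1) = r + 1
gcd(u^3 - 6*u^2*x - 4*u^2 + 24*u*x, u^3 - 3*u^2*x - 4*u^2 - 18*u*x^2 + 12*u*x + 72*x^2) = -u^2 + 6*u*x + 4*u - 24*x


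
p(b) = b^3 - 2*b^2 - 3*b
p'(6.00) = 81.00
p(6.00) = 126.00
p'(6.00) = 81.00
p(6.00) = 126.00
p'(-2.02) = 17.32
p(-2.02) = -10.34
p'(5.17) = 56.51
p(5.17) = 69.22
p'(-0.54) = 0.03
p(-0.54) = 0.88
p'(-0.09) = -2.62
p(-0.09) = 0.25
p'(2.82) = 9.58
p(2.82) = -1.94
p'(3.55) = 20.61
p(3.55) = 8.88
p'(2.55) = 6.31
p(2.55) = -4.07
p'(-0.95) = 3.51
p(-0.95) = 0.19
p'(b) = 3*b^2 - 4*b - 3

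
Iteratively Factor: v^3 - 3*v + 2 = (v + 2)*(v^2 - 2*v + 1) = (v - 1)*(v + 2)*(v - 1)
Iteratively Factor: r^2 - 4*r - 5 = (r - 5)*(r + 1)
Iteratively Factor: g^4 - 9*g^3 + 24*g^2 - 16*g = (g - 4)*(g^3 - 5*g^2 + 4*g) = (g - 4)^2*(g^2 - g) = g*(g - 4)^2*(g - 1)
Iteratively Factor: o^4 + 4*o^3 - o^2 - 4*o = (o)*(o^3 + 4*o^2 - o - 4) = o*(o - 1)*(o^2 + 5*o + 4) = o*(o - 1)*(o + 4)*(o + 1)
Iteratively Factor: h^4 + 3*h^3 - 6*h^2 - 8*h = (h - 2)*(h^3 + 5*h^2 + 4*h) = h*(h - 2)*(h^2 + 5*h + 4) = h*(h - 2)*(h + 1)*(h + 4)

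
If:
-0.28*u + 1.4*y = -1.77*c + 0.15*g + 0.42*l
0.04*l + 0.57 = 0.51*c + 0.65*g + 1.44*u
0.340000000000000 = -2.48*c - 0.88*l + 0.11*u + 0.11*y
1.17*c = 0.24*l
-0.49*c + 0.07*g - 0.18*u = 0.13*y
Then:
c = -0.05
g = 0.40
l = -0.22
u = 0.22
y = 0.08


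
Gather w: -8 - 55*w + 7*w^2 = 7*w^2 - 55*w - 8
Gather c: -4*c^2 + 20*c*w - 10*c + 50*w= -4*c^2 + c*(20*w - 10) + 50*w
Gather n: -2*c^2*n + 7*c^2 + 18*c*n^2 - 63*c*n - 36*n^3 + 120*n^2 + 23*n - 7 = 7*c^2 - 36*n^3 + n^2*(18*c + 120) + n*(-2*c^2 - 63*c + 23) - 7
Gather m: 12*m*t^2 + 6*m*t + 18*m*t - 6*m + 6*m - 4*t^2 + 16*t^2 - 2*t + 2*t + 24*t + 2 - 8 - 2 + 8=m*(12*t^2 + 24*t) + 12*t^2 + 24*t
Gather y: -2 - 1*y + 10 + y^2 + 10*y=y^2 + 9*y + 8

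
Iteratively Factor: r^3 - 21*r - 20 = (r + 4)*(r^2 - 4*r - 5) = (r - 5)*(r + 4)*(r + 1)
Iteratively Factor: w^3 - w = (w)*(w^2 - 1) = w*(w - 1)*(w + 1)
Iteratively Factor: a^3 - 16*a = (a)*(a^2 - 16) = a*(a - 4)*(a + 4)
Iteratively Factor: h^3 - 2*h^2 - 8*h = (h)*(h^2 - 2*h - 8) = h*(h + 2)*(h - 4)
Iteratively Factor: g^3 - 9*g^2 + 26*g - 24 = (g - 4)*(g^2 - 5*g + 6) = (g - 4)*(g - 3)*(g - 2)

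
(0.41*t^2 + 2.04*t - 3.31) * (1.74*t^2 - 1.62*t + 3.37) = 0.7134*t^4 + 2.8854*t^3 - 7.6825*t^2 + 12.237*t - 11.1547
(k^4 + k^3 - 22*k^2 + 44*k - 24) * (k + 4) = k^5 + 5*k^4 - 18*k^3 - 44*k^2 + 152*k - 96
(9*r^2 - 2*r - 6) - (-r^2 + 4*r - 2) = 10*r^2 - 6*r - 4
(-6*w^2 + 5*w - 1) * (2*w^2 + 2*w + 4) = -12*w^4 - 2*w^3 - 16*w^2 + 18*w - 4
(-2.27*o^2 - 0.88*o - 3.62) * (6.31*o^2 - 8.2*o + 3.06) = -14.3237*o^4 + 13.0612*o^3 - 22.5724*o^2 + 26.9912*o - 11.0772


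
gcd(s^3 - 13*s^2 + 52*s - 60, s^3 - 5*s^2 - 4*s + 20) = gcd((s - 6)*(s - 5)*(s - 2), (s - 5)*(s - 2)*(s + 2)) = s^2 - 7*s + 10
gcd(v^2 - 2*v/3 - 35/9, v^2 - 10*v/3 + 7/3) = v - 7/3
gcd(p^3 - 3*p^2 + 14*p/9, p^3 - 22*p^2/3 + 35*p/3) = p^2 - 7*p/3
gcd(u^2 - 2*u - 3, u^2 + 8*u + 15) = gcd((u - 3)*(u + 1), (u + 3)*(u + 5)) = 1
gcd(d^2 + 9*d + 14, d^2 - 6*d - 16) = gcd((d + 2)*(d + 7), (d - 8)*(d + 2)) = d + 2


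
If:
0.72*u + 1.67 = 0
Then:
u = -2.32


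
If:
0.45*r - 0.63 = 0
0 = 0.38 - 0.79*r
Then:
No Solution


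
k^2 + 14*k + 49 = (k + 7)^2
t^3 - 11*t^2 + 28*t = t*(t - 7)*(t - 4)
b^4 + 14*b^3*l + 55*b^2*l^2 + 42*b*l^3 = b*(b + l)*(b + 6*l)*(b + 7*l)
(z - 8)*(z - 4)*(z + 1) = z^3 - 11*z^2 + 20*z + 32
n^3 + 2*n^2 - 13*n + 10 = (n - 2)*(n - 1)*(n + 5)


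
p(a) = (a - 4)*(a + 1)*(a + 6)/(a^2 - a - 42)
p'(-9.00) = 0.91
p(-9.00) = -6.50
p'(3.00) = -0.50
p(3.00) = 1.00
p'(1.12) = 0.31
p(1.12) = 1.04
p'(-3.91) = 0.80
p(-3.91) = -2.11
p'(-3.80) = 0.79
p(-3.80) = -2.02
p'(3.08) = -0.56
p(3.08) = 0.96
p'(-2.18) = 0.72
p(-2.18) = -0.79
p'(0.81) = 0.37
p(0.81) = 0.93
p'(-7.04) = 0.88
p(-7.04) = -4.75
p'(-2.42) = 0.73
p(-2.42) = -0.97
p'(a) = (1 - 2*a)*(a - 4)*(a + 1)*(a + 6)/(a^2 - a - 42)^2 + (a - 4)*(a + 1)/(a^2 - a - 42) + (a - 4)*(a + 6)/(a^2 - a - 42) + (a + 1)*(a + 6)/(a^2 - a - 42)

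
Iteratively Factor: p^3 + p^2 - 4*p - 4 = (p + 1)*(p^2 - 4) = (p + 1)*(p + 2)*(p - 2)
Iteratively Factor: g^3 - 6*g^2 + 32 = (g + 2)*(g^2 - 8*g + 16) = (g - 4)*(g + 2)*(g - 4)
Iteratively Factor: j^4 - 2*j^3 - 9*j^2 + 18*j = (j - 3)*(j^3 + j^2 - 6*j) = (j - 3)*(j - 2)*(j^2 + 3*j) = (j - 3)*(j - 2)*(j + 3)*(j)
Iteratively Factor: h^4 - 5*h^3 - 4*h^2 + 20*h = (h + 2)*(h^3 - 7*h^2 + 10*h) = (h - 2)*(h + 2)*(h^2 - 5*h) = h*(h - 2)*(h + 2)*(h - 5)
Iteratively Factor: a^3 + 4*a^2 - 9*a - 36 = (a + 3)*(a^2 + a - 12) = (a - 3)*(a + 3)*(a + 4)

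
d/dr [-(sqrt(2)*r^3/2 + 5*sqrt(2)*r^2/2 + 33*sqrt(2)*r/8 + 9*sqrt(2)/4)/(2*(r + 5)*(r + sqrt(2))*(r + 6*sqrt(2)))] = (-56*r^4 - 560*r^3 - 30*sqrt(2)*r^3 - 741*sqrt(2)*r^2 - 938*r^2 - 2220*sqrt(2)*r + 504*r - 1764*sqrt(2) + 1260)/(16*(r^6 + 10*r^5 + 14*sqrt(2)*r^5 + 147*r^4 + 140*sqrt(2)*r^4 + 518*sqrt(2)*r^3 + 1220*r^3 + 1680*sqrt(2)*r^2 + 3194*r^2 + 1440*r + 4200*sqrt(2)*r + 3600))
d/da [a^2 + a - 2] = 2*a + 1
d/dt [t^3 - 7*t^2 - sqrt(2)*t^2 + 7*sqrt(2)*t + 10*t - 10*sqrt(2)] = 3*t^2 - 14*t - 2*sqrt(2)*t + 7*sqrt(2) + 10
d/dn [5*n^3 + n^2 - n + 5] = 15*n^2 + 2*n - 1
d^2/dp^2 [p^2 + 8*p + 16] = 2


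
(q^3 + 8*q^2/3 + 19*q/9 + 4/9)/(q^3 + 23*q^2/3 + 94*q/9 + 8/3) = (q + 1)/(q + 6)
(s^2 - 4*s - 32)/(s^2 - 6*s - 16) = (s + 4)/(s + 2)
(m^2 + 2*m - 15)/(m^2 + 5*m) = (m - 3)/m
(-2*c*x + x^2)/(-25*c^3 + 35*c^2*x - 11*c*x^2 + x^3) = x*(2*c - x)/(25*c^3 - 35*c^2*x + 11*c*x^2 - x^3)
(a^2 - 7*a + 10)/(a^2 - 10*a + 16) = (a - 5)/(a - 8)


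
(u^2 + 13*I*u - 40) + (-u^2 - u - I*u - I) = -u + 12*I*u - 40 - I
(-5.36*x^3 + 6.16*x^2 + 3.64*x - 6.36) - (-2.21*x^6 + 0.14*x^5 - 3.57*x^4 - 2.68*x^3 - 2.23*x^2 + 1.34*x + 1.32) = 2.21*x^6 - 0.14*x^5 + 3.57*x^4 - 2.68*x^3 + 8.39*x^2 + 2.3*x - 7.68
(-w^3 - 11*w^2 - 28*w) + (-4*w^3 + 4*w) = -5*w^3 - 11*w^2 - 24*w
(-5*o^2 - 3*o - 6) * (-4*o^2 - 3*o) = 20*o^4 + 27*o^3 + 33*o^2 + 18*o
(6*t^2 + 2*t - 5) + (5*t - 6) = 6*t^2 + 7*t - 11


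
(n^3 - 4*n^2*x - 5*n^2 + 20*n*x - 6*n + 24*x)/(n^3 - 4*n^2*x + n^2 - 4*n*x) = (n - 6)/n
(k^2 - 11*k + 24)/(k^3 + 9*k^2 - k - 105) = (k - 8)/(k^2 + 12*k + 35)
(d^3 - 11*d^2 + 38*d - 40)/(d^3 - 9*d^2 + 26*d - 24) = (d - 5)/(d - 3)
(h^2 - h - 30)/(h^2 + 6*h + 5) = (h - 6)/(h + 1)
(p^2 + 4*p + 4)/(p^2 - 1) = (p^2 + 4*p + 4)/(p^2 - 1)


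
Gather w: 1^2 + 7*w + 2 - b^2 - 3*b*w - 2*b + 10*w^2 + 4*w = -b^2 - 2*b + 10*w^2 + w*(11 - 3*b) + 3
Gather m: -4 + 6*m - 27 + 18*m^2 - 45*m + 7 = 18*m^2 - 39*m - 24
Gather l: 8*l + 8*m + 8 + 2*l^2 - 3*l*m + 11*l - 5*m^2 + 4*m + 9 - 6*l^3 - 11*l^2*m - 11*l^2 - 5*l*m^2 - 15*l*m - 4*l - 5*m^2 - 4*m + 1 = -6*l^3 + l^2*(-11*m - 9) + l*(-5*m^2 - 18*m + 15) - 10*m^2 + 8*m + 18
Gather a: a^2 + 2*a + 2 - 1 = a^2 + 2*a + 1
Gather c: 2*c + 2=2*c + 2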